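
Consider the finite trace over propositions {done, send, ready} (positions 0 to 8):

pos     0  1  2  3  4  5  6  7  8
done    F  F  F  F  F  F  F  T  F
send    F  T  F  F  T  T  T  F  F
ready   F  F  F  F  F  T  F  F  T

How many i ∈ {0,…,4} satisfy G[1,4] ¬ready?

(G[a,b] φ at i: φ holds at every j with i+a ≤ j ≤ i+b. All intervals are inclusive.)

1

Evaluate at each i in [0,4]:
  i=0: ✓ (all of [1,4])
  i=1: ✗ (fails at j=5)
  i=2: ✗ (fails at j=5)
  i=3: ✗ (fails at j=5)
  i=4: ✗ (fails at j=5)
Positions where it holds: {0} → 1.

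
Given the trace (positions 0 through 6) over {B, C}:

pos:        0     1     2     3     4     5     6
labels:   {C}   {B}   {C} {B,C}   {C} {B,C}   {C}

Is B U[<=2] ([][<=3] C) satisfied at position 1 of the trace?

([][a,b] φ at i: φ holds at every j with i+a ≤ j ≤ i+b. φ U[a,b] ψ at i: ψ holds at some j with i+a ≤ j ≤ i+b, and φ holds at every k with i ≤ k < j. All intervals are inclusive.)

Need some j in [1,3] with [][<=3] C, and B at every k in [1,j-1].
  j=1: [][<=3] C — fails at 1.
  j=2: [][<=3] C holds; B holds at every k in [1,1] → satisfied.

Holds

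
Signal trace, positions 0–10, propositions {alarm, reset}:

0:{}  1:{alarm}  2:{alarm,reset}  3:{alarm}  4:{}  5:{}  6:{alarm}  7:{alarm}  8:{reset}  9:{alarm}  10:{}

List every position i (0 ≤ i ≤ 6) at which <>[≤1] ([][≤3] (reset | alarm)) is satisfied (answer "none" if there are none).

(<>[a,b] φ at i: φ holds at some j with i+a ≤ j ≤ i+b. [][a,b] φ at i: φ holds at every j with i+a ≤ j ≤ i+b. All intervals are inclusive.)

5, 6

Evaluate at each i in [0,6]:
  i=0: ✗ (none in [0,1])
  i=1: ✗ (none in [1,2])
  i=2: ✗ (none in [2,3])
  i=3: ✗ (none in [3,4])
  i=4: ✗ (none in [4,5])
  i=5: ✓ (witness j=6)
  i=6: ✓ (witness j=6)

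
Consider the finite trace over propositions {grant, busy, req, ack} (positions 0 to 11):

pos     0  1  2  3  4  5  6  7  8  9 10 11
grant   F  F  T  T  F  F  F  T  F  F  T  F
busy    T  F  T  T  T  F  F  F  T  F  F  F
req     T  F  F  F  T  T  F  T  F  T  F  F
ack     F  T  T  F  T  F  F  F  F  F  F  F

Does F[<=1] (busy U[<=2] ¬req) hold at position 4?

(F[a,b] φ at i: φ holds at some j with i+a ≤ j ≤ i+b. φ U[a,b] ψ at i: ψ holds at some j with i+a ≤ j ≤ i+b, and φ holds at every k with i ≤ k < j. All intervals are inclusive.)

Check (busy U[<=2] ¬req) at each j in [4,5]:
  j=4: fails
  j=5: fails
No position in the window satisfies it → formula fails.

Does not hold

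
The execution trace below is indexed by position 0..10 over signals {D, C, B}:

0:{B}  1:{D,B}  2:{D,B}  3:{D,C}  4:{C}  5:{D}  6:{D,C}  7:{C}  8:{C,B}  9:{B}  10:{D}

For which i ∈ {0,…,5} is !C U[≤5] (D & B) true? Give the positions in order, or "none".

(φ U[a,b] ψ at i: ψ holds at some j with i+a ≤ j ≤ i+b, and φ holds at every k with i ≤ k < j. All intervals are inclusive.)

0, 1, 2

Evaluate at each i in [0,5]:
  i=0: ✓ (rhs at j=1; lhs holds on [0,0])
  i=1: ✓ (rhs at j=1)
  i=2: ✓ (rhs at j=2)
  i=3: ✗ (no rhs in [3,8])
  i=4: ✗ (no rhs in [4,9])
  i=5: ✗ (no rhs in [5,10])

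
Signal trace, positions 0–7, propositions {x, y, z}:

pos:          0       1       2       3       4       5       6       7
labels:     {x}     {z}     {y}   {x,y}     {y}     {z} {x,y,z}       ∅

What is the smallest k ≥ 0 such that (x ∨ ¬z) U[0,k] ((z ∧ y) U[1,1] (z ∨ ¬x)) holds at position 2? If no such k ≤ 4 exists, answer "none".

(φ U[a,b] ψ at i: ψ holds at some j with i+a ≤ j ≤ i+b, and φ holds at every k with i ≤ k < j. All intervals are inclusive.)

Need earliest j ≥ 2 with ((z ∧ y) U[1,1] (z ∨ ¬x)), and (x ∨ ¬z) at every k in [2,j-1].
  j=2: rhs fails.
  j=3: rhs fails.
  j=4: rhs fails.
  j=5: rhs fails.
  j=6: rhs holds but lhs fails at k=5.
No witness within the range → none.

none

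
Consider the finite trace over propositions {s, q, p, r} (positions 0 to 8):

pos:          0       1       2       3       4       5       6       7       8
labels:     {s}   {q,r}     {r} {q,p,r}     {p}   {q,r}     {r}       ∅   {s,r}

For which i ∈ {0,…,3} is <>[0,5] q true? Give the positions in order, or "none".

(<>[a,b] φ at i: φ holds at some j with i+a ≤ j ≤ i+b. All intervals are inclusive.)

0, 1, 2, 3

Evaluate at each i in [0,3]:
  i=0: ✓ (witness j=1)
  i=1: ✓ (witness j=1)
  i=2: ✓ (witness j=3)
  i=3: ✓ (witness j=3)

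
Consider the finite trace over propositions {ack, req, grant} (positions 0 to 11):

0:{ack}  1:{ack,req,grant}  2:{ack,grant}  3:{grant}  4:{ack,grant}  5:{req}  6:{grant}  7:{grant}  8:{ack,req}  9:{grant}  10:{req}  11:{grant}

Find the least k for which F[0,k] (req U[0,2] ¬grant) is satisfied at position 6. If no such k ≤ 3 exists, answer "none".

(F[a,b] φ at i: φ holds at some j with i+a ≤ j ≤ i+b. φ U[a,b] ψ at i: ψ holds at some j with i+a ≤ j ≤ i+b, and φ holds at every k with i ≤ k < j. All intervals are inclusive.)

2

Scan j = 6,7,… for (req U[0,2] ¬grant):
  j=6: fails
  j=7: fails
  j=8: holds
First hit at j=8, so smallest k = 8-6 = 2.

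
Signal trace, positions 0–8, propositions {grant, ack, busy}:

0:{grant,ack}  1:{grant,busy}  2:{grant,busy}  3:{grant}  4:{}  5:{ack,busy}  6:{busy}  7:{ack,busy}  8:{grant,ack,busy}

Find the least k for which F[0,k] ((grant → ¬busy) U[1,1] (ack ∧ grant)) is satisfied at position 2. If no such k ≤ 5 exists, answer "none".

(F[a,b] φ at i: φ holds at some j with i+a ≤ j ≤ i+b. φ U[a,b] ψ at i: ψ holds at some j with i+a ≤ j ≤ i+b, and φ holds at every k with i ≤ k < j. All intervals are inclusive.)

Scan j = 2,3,… for ((grant → ¬busy) U[1,1] (ack ∧ grant)):
  j=2: fails
  j=3: fails
  j=4: fails
  j=5: fails
  j=6: fails
  j=7: holds
First hit at j=7, so smallest k = 7-2 = 5.

5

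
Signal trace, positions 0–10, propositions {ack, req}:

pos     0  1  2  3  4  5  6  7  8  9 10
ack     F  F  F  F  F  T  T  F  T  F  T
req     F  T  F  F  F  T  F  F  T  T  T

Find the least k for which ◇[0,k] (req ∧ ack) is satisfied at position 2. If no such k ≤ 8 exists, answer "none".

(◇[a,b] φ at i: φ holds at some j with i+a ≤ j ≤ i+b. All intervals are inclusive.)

3

Scan j = 2,3,… for (req ∧ ack):
  j=2: fails
  j=3: fails
  j=4: fails
  j=5: holds
First hit at j=5, so smallest k = 5-2 = 3.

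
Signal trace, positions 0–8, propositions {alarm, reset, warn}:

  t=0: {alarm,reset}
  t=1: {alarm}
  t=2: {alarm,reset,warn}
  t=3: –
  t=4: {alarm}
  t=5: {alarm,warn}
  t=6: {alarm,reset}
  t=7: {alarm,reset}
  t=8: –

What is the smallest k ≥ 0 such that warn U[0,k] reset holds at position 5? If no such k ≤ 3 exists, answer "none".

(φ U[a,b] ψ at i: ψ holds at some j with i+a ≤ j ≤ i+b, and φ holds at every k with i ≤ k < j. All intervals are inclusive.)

1

Need earliest j ≥ 5 with reset, and warn at every k in [5,j-1].
  j=5: rhs fails.
  j=6: rhs holds; lhs holds on [5,5]. k = 1.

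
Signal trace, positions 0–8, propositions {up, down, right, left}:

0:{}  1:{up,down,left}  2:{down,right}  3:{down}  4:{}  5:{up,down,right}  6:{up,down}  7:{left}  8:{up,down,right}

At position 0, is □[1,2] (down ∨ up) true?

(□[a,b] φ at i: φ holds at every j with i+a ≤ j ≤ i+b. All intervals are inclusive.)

Check (down ∨ up) at every j in [1,2]:
  j=1: true
  j=2: true
All positions satisfy it → formula holds.

Holds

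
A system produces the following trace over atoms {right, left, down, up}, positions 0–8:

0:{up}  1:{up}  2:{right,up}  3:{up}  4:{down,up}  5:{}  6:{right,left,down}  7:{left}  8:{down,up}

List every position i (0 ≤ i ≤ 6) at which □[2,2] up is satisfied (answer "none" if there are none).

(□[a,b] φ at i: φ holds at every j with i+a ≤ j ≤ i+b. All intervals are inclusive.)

Evaluate at each i in [0,6]:
  i=0: ✓ (all of [2,2])
  i=1: ✓ (all of [3,3])
  i=2: ✓ (all of [4,4])
  i=3: ✗ (fails at j=5)
  i=4: ✗ (fails at j=6)
  i=5: ✗ (fails at j=7)
  i=6: ✓ (all of [8,8])

0, 1, 2, 6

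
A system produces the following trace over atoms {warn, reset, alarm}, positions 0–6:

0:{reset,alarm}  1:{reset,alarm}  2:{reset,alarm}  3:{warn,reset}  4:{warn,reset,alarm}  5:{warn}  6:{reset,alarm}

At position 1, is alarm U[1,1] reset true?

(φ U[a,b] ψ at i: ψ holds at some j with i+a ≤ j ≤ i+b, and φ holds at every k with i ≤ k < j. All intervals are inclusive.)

Holds

Need some j in [2,2] with reset, and alarm at every k in [1,j-1].
  j=2: reset holds; alarm holds at every k in [1,1] → satisfied.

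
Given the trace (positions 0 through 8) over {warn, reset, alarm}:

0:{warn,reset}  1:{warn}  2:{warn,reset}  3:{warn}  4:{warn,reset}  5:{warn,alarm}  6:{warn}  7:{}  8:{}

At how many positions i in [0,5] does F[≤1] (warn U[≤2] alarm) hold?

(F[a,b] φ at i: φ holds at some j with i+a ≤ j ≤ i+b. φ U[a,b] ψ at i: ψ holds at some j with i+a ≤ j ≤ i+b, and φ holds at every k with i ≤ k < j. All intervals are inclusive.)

4

Evaluate at each i in [0,5]:
  i=0: ✗ (none in [0,1])
  i=1: ✗ (none in [1,2])
  i=2: ✓ (witness j=3)
  i=3: ✓ (witness j=3)
  i=4: ✓ (witness j=4)
  i=5: ✓ (witness j=5)
Positions where it holds: {2, 3, 4, 5} → 4.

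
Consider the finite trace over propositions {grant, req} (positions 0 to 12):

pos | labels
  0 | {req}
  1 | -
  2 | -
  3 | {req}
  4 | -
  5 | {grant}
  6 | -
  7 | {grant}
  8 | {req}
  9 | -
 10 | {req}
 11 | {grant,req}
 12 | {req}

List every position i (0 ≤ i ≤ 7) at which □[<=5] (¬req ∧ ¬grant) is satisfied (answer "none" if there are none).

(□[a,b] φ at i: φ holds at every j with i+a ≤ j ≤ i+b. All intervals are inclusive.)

Evaluate at each i in [0,7]:
  i=0: ✗ (fails at j=0)
  i=1: ✗ (fails at j=3)
  i=2: ✗ (fails at j=3)
  i=3: ✗ (fails at j=3)
  i=4: ✗ (fails at j=5)
  i=5: ✗ (fails at j=5)
  i=6: ✗ (fails at j=7)
  i=7: ✗ (fails at j=7)

none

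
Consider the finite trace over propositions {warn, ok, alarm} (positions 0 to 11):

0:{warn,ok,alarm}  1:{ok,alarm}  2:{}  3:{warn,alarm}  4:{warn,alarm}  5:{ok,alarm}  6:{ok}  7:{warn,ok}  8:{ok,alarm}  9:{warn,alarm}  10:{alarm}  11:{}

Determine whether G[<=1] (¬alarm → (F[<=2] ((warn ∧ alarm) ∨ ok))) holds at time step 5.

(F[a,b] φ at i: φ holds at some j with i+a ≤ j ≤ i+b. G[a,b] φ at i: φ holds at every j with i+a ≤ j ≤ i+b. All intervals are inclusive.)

Holds

Check (¬alarm → (F[<=2] ((warn ∧ alarm) ∨ ok))) at every j in [5,6]:
  j=5: antecedent false → ✓
  j=6: antecedent true; consequent holds (witness at 6) → ✓
All positions satisfy it → formula holds.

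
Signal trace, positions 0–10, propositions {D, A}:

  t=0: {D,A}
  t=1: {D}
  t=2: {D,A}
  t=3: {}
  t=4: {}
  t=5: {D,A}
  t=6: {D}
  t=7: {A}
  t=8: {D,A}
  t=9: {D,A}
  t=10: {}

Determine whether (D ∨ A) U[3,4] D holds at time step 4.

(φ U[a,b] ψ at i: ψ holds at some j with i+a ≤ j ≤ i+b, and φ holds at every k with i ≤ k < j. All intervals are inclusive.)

Need some j in [7,8] with D, and (D ∨ A) at every k in [4,j-1].
  j=7: D false.
  j=8: D holds, but (D ∨ A) fails at k=4 → not this j.
No j in the window works → until fails.

False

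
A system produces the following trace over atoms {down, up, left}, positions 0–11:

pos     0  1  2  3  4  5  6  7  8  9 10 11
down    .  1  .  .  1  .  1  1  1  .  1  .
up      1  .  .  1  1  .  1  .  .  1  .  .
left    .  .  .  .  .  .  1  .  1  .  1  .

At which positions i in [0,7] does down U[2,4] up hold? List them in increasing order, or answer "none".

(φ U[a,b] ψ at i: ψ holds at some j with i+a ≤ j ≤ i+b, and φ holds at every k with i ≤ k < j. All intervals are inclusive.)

Evaluate at each i in [0,7]:
  i=0: ✗ (lhs fails at k=0 before rhs at j=3)
  i=1: ✗ (lhs fails at k=2 before rhs at j=3)
  i=2: ✗ (lhs fails at k=2 before rhs at j=4)
  i=3: ✗ (lhs fails at k=3 before rhs at j=6)
  i=4: ✗ (lhs fails at k=5 before rhs at j=6)
  i=5: ✗ (lhs fails at k=5 before rhs at j=9)
  i=6: ✓ (rhs at j=9; lhs holds on [6,8])
  i=7: ✓ (rhs at j=9; lhs holds on [7,8])

6, 7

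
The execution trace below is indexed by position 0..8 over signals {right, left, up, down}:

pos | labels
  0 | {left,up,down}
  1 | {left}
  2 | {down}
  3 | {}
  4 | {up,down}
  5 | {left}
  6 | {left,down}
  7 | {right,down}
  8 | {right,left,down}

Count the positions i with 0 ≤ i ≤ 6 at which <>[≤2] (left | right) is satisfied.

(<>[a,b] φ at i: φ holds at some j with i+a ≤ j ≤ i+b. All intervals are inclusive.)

6

Evaluate at each i in [0,6]:
  i=0: ✓ (witness j=0)
  i=1: ✓ (witness j=1)
  i=2: ✗ (none in [2,4])
  i=3: ✓ (witness j=5)
  i=4: ✓ (witness j=5)
  i=5: ✓ (witness j=5)
  i=6: ✓ (witness j=6)
Positions where it holds: {0, 1, 3, 4, 5, 6} → 6.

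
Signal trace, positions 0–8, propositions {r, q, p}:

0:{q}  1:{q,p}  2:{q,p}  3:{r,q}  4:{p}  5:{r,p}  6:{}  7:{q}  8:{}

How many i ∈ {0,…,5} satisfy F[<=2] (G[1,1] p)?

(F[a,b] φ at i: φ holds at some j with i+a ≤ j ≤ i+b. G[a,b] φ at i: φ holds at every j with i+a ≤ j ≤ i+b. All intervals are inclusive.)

Evaluate at each i in [0,5]:
  i=0: ✓ (witness j=0)
  i=1: ✓ (witness j=1)
  i=2: ✓ (witness j=3)
  i=3: ✓ (witness j=3)
  i=4: ✓ (witness j=4)
  i=5: ✗ (none in [5,7])
Positions where it holds: {0, 1, 2, 3, 4} → 5.

5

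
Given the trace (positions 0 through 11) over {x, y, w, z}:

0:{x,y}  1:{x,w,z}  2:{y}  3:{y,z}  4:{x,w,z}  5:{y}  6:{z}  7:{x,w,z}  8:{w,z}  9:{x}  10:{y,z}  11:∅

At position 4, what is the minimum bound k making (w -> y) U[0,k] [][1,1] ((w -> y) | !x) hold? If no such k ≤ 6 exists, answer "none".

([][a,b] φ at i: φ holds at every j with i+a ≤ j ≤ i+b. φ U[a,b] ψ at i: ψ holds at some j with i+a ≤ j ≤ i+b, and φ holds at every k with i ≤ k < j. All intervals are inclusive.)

Need earliest j ≥ 4 with [][1,1] ((w -> y) | !x), and (w -> y) at every k in [4,j-1].
  j=4: rhs holds (empty prefix). k = 0.

0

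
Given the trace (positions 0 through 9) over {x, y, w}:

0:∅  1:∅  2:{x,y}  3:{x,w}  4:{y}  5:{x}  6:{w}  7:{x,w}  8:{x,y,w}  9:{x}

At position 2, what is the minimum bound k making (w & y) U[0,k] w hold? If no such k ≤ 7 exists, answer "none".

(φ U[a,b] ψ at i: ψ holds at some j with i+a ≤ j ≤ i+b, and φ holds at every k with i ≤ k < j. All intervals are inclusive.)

Need earliest j ≥ 2 with w, and (w & y) at every k in [2,j-1].
  j=2: rhs fails.
  j=3: rhs holds but lhs fails at k=2.
  j=4: rhs fails.
  j=5: rhs fails.
  j=6: rhs holds but lhs fails at k=2.
  j=7: rhs holds but lhs fails at k=2.
  j=8: rhs holds but lhs fails at k=2.
  j=9: rhs fails.
No witness within the range → none.

none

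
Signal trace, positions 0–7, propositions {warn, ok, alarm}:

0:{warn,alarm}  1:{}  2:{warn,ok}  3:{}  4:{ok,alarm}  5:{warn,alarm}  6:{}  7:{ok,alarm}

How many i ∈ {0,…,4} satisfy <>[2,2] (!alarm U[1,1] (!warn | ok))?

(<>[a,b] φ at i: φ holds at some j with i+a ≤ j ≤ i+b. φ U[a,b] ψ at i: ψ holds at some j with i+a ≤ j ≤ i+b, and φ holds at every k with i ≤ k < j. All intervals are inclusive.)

3

Evaluate at each i in [0,4]:
  i=0: ✓ (witness j=2)
  i=1: ✓ (witness j=3)
  i=2: ✗ (none in [4,4])
  i=3: ✗ (none in [5,5])
  i=4: ✓ (witness j=6)
Positions where it holds: {0, 1, 4} → 3.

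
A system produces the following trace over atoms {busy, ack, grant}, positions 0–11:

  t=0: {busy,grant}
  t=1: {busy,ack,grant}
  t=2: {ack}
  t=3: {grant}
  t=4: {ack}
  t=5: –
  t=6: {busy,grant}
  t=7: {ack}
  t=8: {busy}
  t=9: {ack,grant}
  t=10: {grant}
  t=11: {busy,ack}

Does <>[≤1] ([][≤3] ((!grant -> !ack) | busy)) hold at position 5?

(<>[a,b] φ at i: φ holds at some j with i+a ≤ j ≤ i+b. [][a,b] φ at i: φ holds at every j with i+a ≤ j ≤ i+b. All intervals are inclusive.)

False

Check [][≤3] ((!grant -> !ack) | busy) at each j in [5,6]:
  j=5: fails at 7
  j=6: fails at 7
No position in the window satisfies it → formula fails.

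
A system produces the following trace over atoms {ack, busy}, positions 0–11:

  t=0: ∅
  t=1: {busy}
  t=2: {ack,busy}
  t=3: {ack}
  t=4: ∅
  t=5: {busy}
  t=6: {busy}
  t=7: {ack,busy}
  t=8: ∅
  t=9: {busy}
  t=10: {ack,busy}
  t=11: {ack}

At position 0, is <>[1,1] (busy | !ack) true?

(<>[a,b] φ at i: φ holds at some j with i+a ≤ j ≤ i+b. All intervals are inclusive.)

Yes

Check (busy | !ack) at each j in [1,1]:
  j=1: true
Found at j=1 → formula holds.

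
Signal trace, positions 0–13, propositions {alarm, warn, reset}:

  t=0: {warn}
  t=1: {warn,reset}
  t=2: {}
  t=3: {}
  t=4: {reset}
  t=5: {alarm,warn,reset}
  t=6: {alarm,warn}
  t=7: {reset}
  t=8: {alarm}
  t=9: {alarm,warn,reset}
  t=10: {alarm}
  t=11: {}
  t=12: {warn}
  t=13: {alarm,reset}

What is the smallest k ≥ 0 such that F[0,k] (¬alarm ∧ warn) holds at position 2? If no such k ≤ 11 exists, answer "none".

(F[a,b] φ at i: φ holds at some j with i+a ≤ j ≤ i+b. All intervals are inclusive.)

10

Scan j = 2,3,… for (¬alarm ∧ warn):
  j=2: fails
  j=3: fails
  j=4: fails
  j=5: fails
  j=6: fails
  j=7: fails
  j=8: fails
  j=9: fails
  j=10: fails
  j=11: fails
  j=12: holds
First hit at j=12, so smallest k = 12-2 = 10.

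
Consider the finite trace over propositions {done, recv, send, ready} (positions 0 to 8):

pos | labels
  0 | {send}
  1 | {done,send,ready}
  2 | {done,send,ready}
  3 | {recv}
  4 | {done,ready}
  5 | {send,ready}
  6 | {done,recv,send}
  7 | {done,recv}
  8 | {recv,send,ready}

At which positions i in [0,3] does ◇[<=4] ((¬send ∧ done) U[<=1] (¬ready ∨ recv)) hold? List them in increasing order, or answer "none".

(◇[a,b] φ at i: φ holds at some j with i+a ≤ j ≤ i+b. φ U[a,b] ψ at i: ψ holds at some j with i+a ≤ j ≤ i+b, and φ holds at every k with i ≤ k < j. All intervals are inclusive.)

0, 1, 2, 3

Evaluate at each i in [0,3]:
  i=0: ✓ (witness j=0)
  i=1: ✓ (witness j=3)
  i=2: ✓ (witness j=3)
  i=3: ✓ (witness j=3)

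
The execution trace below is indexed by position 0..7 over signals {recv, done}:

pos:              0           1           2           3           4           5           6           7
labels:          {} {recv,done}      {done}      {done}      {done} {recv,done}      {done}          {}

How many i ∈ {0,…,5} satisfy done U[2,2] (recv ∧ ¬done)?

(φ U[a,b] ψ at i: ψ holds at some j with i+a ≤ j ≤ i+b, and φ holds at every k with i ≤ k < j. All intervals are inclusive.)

Evaluate at each i in [0,5]:
  i=0: ✗ (no rhs in [2,2])
  i=1: ✗ (no rhs in [3,3])
  i=2: ✗ (no rhs in [4,4])
  i=3: ✗ (no rhs in [5,5])
  i=4: ✗ (no rhs in [6,6])
  i=5: ✗ (no rhs in [7,7])
Positions where it holds: {} → 0.

0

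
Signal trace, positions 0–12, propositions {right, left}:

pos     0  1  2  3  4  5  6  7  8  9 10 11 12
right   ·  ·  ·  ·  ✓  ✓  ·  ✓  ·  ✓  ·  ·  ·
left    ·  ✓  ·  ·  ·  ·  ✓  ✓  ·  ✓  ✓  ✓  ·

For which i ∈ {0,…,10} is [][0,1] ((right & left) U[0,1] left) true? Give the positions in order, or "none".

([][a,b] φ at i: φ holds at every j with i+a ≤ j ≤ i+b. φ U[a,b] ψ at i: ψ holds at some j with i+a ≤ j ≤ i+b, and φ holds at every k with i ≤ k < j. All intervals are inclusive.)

Evaluate at each i in [0,10]:
  i=0: ✗ (fails at j=0)
  i=1: ✗ (fails at j=2)
  i=2: ✗ (fails at j=2)
  i=3: ✗ (fails at j=3)
  i=4: ✗ (fails at j=4)
  i=5: ✗ (fails at j=5)
  i=6: ✓ (all of [6,7])
  i=7: ✗ (fails at j=8)
  i=8: ✗ (fails at j=8)
  i=9: ✓ (all of [9,10])
  i=10: ✓ (all of [10,11])

6, 9, 10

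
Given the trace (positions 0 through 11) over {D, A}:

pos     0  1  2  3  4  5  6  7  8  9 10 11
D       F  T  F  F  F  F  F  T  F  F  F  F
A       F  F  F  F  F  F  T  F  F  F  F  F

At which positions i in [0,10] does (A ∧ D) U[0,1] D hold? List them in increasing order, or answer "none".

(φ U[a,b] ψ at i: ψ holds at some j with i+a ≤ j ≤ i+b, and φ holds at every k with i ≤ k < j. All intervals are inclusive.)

Evaluate at each i in [0,10]:
  i=0: ✗ (lhs fails at k=0 before rhs at j=1)
  i=1: ✓ (rhs at j=1)
  i=2: ✗ (no rhs in [2,3])
  i=3: ✗ (no rhs in [3,4])
  i=4: ✗ (no rhs in [4,5])
  i=5: ✗ (no rhs in [5,6])
  i=6: ✗ (lhs fails at k=6 before rhs at j=7)
  i=7: ✓ (rhs at j=7)
  i=8: ✗ (no rhs in [8,9])
  i=9: ✗ (no rhs in [9,10])
  i=10: ✗ (no rhs in [10,11])

1, 7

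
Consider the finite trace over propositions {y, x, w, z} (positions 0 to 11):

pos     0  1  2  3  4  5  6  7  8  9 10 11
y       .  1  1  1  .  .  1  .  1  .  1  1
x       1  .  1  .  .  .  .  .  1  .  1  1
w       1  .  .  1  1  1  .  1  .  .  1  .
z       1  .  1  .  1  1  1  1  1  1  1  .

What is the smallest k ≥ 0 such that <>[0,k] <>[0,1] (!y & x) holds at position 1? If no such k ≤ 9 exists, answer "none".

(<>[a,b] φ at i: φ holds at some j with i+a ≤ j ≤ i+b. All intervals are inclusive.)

none

Scan j = 1,2,… for <>[0,1] (!y & x):
  j=1: fails
  j=2: fails
  j=3: fails
  j=4: fails
  j=5: fails
  j=6: fails
  j=7: fails
  j=8: fails
  j=9: fails
  j=10: fails
No j in [1,10] satisfies it → none.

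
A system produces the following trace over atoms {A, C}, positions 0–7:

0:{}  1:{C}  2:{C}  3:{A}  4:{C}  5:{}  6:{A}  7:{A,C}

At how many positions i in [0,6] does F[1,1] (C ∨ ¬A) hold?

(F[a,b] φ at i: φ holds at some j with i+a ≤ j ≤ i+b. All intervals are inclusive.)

Evaluate at each i in [0,6]:
  i=0: ✓ (witness j=1)
  i=1: ✓ (witness j=2)
  i=2: ✗ (none in [3,3])
  i=3: ✓ (witness j=4)
  i=4: ✓ (witness j=5)
  i=5: ✗ (none in [6,6])
  i=6: ✓ (witness j=7)
Positions where it holds: {0, 1, 3, 4, 6} → 5.

5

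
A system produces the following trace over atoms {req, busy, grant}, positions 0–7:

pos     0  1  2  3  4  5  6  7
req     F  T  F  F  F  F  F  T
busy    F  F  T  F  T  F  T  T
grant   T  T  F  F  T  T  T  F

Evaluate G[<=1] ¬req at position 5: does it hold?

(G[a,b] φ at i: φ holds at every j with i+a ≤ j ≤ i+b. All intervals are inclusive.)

Check ¬req at every j in [5,6]:
  j=5: true
  j=6: true
All positions satisfy it → formula holds.

True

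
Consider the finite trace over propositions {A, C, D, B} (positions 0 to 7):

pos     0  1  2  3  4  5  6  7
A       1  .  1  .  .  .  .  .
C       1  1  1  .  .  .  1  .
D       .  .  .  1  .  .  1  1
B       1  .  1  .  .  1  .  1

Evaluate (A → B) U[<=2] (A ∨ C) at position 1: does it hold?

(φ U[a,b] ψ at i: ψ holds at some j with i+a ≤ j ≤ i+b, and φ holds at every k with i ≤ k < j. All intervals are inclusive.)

Holds

Need some j in [1,3] with (A ∨ C), and (A → B) at every k in [1,j-1].
  j=1: (A ∨ C) holds; no prefix to check → satisfied.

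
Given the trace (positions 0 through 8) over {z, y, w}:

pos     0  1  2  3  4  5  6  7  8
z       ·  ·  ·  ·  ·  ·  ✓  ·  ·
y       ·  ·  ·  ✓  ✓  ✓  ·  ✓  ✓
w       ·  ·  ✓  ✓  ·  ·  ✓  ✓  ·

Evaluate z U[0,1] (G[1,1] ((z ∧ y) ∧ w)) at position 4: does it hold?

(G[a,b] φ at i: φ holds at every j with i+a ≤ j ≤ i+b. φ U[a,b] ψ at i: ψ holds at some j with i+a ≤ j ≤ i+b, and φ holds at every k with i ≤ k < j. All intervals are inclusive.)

No

Need some j in [4,5] with G[1,1] ((z ∧ y) ∧ w), and z at every k in [4,j-1].
  j=4: G[1,1] ((z ∧ y) ∧ w) — fails at 5.
  j=5: G[1,1] ((z ∧ y) ∧ w) — fails at 6.
No j in the window works → until fails.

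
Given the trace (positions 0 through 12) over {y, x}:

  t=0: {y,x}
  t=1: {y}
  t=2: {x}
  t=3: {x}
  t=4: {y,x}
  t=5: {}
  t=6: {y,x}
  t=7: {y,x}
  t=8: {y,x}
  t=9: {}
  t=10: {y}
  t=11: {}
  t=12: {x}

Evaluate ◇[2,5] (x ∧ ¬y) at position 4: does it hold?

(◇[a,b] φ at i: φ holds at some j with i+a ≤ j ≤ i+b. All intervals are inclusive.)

No

Check (x ∧ ¬y) at each j in [6,9]:
  j=6: false
  j=7: false
  j=8: false
  j=9: false
No position in the window satisfies it → formula fails.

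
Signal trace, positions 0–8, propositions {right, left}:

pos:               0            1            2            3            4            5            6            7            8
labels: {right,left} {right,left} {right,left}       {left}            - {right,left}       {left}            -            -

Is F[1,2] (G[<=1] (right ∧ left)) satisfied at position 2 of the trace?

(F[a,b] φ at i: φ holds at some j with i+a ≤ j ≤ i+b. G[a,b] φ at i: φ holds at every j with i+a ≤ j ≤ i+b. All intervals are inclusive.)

No

Check G[<=1] (right ∧ left) at each j in [3,4]:
  j=3: fails at 3
  j=4: fails at 4
No position in the window satisfies it → formula fails.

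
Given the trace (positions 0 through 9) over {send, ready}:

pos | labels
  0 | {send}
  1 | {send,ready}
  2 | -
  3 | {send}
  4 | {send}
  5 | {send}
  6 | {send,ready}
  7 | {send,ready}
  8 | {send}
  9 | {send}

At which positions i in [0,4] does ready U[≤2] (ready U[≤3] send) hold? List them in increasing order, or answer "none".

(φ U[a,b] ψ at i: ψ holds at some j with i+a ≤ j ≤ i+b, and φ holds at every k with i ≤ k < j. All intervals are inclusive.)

0, 1, 3, 4

Evaluate at each i in [0,4]:
  i=0: ✓ (rhs at j=0)
  i=1: ✓ (rhs at j=1)
  i=2: ✗ (lhs fails at k=2 before rhs at j=3)
  i=3: ✓ (rhs at j=3)
  i=4: ✓ (rhs at j=4)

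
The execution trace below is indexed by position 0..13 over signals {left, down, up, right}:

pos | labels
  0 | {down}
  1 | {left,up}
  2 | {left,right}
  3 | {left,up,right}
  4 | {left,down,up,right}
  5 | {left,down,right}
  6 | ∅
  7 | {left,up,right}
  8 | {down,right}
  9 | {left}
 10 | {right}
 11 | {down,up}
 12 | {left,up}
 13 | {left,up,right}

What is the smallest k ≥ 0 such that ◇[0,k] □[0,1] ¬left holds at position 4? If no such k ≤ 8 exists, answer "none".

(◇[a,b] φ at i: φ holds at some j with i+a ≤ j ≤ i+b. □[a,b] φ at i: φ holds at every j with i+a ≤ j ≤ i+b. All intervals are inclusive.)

6

Scan j = 4,5,… for □[0,1] ¬left:
  j=4: fails
  j=5: fails
  j=6: fails
  j=7: fails
  j=8: fails
  j=9: fails
  j=10: holds
First hit at j=10, so smallest k = 10-4 = 6.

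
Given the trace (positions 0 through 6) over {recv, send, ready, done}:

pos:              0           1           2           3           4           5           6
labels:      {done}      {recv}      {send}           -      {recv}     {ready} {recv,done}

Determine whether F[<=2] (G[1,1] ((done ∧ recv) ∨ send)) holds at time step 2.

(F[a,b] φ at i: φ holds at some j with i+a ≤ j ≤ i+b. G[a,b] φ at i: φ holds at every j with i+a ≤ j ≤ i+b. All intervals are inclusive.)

Check G[1,1] ((done ∧ recv) ∨ send) at each j in [2,4]:
  j=2: fails at 3
  j=3: fails at 4
  j=4: fails at 5
No position in the window satisfies it → formula fails.

False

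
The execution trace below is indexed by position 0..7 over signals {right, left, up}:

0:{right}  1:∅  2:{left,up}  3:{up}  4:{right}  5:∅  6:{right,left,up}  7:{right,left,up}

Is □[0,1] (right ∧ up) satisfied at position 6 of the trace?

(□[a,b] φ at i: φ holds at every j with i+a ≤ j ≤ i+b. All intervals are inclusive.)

Check (right ∧ up) at every j in [6,7]:
  j=6: true
  j=7: true
All positions satisfy it → formula holds.

Yes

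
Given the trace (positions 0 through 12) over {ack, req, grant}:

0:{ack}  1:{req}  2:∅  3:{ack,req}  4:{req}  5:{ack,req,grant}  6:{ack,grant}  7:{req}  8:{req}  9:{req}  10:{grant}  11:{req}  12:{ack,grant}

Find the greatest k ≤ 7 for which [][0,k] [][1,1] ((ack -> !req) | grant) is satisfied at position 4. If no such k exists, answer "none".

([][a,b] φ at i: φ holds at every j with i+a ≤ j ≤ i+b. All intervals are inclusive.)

[][1,1] ((ack -> !req) | grant) must hold from j=4 onward; find where it first fails.
  j=4: holds
  j=5: holds
  j=6: holds
  j=7: holds
  j=8: holds
  j=9: holds
  j=10: holds
  j=11: holds
Holds through j=11; largest k = 7.

7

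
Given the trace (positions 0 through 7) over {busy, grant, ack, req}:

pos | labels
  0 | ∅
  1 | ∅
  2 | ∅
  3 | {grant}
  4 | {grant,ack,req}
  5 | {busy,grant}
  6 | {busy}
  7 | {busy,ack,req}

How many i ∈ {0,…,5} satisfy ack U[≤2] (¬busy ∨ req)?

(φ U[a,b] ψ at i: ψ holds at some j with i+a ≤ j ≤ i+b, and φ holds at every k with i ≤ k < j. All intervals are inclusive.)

Evaluate at each i in [0,5]:
  i=0: ✓ (rhs at j=0)
  i=1: ✓ (rhs at j=1)
  i=2: ✓ (rhs at j=2)
  i=3: ✓ (rhs at j=3)
  i=4: ✓ (rhs at j=4)
  i=5: ✗ (lhs fails at k=5 before rhs at j=7)
Positions where it holds: {0, 1, 2, 3, 4} → 5.

5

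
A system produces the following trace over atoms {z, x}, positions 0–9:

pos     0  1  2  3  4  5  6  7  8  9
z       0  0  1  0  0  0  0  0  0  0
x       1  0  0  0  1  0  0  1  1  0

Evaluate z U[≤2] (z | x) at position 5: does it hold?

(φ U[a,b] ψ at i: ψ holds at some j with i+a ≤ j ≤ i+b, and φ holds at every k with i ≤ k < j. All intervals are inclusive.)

Need some j in [5,7] with (z | x), and z at every k in [5,j-1].
  j=5: (z | x) false.
  j=6: (z | x) false.
  j=7: (z | x) holds, but z fails at k=5 → not this j.
No j in the window works → until fails.

False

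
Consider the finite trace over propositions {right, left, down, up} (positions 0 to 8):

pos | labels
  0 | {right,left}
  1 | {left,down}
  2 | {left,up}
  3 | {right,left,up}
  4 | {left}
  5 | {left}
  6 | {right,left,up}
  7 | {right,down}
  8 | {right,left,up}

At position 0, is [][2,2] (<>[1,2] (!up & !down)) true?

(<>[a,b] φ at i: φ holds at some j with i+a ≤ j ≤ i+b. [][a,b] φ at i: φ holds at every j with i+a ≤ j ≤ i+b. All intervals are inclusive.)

Yes

Check <>[1,2] (!up & !down) at every j in [2,2]:
  j=2: holds (witness at 4)
All positions satisfy it → formula holds.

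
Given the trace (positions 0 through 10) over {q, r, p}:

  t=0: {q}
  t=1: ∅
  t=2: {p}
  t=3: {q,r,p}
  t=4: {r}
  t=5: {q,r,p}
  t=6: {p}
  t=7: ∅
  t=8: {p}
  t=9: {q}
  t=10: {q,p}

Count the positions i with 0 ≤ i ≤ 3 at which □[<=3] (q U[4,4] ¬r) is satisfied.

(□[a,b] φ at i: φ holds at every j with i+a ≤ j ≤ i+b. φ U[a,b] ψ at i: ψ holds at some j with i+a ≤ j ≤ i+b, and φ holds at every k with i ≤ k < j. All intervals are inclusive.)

0

Evaluate at each i in [0,3]:
  i=0: ✗ (fails at j=0)
  i=1: ✗ (fails at j=1)
  i=2: ✗ (fails at j=2)
  i=3: ✗ (fails at j=3)
Positions where it holds: {} → 0.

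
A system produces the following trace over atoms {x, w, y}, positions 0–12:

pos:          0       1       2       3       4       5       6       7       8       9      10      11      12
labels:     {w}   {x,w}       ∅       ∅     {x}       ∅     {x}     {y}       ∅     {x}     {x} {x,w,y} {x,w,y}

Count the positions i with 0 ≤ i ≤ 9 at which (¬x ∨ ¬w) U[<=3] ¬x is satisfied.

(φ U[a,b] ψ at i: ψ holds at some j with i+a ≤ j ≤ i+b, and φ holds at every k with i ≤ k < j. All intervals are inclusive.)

8

Evaluate at each i in [0,9]:
  i=0: ✓ (rhs at j=0)
  i=1: ✗ (lhs fails at k=1 before rhs at j=2)
  i=2: ✓ (rhs at j=2)
  i=3: ✓ (rhs at j=3)
  i=4: ✓ (rhs at j=5; lhs holds on [4,4])
  i=5: ✓ (rhs at j=5)
  i=6: ✓ (rhs at j=7; lhs holds on [6,6])
  i=7: ✓ (rhs at j=7)
  i=8: ✓ (rhs at j=8)
  i=9: ✗ (no rhs in [9,12])
Positions where it holds: {0, 2, 3, 4, 5, 6, 7, 8} → 8.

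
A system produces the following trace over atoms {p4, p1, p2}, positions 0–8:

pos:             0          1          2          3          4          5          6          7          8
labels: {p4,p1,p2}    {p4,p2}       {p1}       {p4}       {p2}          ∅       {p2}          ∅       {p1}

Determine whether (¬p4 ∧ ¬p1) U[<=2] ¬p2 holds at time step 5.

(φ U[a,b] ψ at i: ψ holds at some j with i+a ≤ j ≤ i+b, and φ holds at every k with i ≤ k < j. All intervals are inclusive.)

True

Need some j in [5,7] with ¬p2, and (¬p4 ∧ ¬p1) at every k in [5,j-1].
  j=5: ¬p2 holds; no prefix to check → satisfied.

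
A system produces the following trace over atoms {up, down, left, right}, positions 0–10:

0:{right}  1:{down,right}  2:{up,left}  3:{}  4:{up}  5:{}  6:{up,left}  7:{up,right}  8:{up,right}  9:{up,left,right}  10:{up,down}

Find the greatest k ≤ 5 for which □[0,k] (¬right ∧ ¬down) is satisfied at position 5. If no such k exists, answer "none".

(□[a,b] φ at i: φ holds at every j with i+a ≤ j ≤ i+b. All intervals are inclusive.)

(¬right ∧ ¬down) must hold from j=5 onward; find where it first fails.
  j=5: holds
  j=6: holds
  j=7: fails
Holds on [5,6], so largest k = 1.

1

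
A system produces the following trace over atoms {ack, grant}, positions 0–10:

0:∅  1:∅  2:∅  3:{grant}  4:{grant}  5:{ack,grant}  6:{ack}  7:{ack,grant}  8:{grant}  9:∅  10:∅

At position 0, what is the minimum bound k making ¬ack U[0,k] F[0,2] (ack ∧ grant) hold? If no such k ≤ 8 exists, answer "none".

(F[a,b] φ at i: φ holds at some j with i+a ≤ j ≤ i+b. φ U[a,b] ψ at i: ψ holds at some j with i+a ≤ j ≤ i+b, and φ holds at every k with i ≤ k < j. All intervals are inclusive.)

Need earliest j ≥ 0 with F[0,2] (ack ∧ grant), and ¬ack at every k in [0,j-1].
  j=0: rhs fails.
  j=1: rhs fails.
  j=2: rhs fails.
  j=3: rhs holds; lhs holds on [0,2]. k = 3.

3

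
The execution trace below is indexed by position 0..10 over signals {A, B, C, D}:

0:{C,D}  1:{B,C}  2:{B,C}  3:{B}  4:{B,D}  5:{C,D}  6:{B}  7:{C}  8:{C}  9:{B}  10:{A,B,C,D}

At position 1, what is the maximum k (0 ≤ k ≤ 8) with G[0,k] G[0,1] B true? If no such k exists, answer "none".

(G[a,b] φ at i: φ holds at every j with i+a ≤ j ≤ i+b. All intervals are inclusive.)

2

G[0,1] B must hold from j=1 onward; find where it first fails.
  j=1: holds
  j=2: holds
  j=3: holds
  j=4: fails
Holds on [1,3], so largest k = 2.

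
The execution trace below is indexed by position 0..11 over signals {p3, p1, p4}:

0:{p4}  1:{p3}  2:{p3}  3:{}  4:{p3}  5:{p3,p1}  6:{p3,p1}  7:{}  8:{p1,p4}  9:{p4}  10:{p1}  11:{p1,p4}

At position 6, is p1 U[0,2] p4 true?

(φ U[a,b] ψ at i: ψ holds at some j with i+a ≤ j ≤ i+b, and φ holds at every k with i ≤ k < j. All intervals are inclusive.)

Need some j in [6,8] with p4, and p1 at every k in [6,j-1].
  j=6: p4 false.
  j=7: p4 false.
  j=8: p4 holds, but p1 fails at k=7 → not this j.
No j in the window works → until fails.

No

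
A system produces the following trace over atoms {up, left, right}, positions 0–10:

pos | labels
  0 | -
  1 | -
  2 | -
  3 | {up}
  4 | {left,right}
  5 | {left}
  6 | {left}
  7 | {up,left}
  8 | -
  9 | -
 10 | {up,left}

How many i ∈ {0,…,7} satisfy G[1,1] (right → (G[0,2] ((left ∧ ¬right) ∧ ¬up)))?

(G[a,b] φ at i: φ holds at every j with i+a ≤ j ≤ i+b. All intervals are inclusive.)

7

Evaluate at each i in [0,7]:
  i=0: ✓ (all of [1,1])
  i=1: ✓ (all of [2,2])
  i=2: ✓ (all of [3,3])
  i=3: ✗ (fails at j=4)
  i=4: ✓ (all of [5,5])
  i=5: ✓ (all of [6,6])
  i=6: ✓ (all of [7,7])
  i=7: ✓ (all of [8,8])
Positions where it holds: {0, 1, 2, 4, 5, 6, 7} → 7.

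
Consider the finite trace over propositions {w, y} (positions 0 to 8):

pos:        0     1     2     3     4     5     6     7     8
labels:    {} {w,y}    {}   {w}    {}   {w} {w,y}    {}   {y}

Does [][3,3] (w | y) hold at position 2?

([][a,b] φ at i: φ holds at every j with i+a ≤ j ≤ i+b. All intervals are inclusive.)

Check (w | y) at every j in [5,5]:
  j=5: true
All positions satisfy it → formula holds.

Holds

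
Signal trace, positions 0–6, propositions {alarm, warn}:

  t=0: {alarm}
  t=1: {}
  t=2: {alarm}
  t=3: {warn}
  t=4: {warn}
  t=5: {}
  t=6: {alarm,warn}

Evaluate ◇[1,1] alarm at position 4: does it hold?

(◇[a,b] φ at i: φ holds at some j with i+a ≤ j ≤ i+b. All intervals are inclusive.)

Check alarm at each j in [5,5]:
  j=5: false
No position in the window satisfies it → formula fails.

False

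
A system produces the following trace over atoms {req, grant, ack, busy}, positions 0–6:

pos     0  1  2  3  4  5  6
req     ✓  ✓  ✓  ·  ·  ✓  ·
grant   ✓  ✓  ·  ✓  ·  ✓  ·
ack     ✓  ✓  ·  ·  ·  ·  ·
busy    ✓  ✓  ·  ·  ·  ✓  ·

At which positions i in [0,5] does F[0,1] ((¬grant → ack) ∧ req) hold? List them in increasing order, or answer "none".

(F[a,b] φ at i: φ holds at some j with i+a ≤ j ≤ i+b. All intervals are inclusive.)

Evaluate at each i in [0,5]:
  i=0: ✓ (witness j=0)
  i=1: ✓ (witness j=1)
  i=2: ✗ (none in [2,3])
  i=3: ✗ (none in [3,4])
  i=4: ✓ (witness j=5)
  i=5: ✓ (witness j=5)

0, 1, 4, 5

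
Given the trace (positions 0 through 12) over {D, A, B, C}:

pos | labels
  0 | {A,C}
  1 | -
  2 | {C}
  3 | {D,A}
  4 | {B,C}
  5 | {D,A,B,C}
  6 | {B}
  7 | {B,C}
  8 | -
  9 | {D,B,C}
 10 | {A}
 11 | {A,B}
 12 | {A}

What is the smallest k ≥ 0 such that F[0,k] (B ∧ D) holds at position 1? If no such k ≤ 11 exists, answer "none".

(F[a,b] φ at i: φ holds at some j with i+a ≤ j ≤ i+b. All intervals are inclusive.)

Scan j = 1,2,… for (B ∧ D):
  j=1: fails
  j=2: fails
  j=3: fails
  j=4: fails
  j=5: holds
First hit at j=5, so smallest k = 5-1 = 4.

4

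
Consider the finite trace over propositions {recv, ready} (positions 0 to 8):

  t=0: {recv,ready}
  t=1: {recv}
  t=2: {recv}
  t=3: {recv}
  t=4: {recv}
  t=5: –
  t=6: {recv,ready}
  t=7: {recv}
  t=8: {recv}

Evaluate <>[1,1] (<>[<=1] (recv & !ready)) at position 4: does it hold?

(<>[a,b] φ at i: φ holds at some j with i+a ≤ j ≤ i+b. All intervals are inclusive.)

Check <>[<=1] (recv & !ready) at each j in [5,5]:
  j=5: fails (none in [5,6])
No position in the window satisfies it → formula fails.

Does not hold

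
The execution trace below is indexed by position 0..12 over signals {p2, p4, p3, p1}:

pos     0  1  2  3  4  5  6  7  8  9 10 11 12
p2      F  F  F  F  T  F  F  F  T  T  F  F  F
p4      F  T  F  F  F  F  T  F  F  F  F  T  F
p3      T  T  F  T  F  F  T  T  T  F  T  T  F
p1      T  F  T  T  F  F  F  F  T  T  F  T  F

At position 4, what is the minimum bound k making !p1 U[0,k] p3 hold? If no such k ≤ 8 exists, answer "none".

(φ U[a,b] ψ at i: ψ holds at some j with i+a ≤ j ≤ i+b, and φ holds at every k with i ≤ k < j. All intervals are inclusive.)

2

Need earliest j ≥ 4 with p3, and !p1 at every k in [4,j-1].
  j=4: rhs fails.
  j=5: rhs fails.
  j=6: rhs holds; lhs holds on [4,5]. k = 2.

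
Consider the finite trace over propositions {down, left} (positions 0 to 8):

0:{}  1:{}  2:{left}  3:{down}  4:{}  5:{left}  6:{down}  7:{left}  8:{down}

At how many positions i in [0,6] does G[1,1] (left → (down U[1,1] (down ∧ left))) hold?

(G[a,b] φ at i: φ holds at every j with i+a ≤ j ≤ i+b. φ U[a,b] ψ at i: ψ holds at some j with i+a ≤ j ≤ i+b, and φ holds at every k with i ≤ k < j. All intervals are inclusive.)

Evaluate at each i in [0,6]:
  i=0: ✓ (all of [1,1])
  i=1: ✗ (fails at j=2)
  i=2: ✓ (all of [3,3])
  i=3: ✓ (all of [4,4])
  i=4: ✗ (fails at j=5)
  i=5: ✓ (all of [6,6])
  i=6: ✗ (fails at j=7)
Positions where it holds: {0, 2, 3, 5} → 4.

4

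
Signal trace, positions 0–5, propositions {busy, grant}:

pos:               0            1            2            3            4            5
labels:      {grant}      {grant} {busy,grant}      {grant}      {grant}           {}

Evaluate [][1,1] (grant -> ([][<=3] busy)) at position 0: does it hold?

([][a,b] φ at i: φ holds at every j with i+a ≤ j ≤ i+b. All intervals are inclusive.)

No

Check (grant -> ([][<=3] busy)) at every j in [1,1]:
  j=1: antecedent true; consequent fails at 1 → ✗
Fails at j=1 → formula fails.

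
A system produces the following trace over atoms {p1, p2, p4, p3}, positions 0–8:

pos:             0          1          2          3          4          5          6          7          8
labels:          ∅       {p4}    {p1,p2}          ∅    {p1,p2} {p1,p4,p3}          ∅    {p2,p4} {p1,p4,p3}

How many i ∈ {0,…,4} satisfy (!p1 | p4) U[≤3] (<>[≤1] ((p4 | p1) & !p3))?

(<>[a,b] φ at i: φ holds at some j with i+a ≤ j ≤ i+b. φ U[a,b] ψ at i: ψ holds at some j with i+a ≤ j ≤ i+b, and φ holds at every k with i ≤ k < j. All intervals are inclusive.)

Evaluate at each i in [0,4]:
  i=0: ✓ (rhs at j=0)
  i=1: ✓ (rhs at j=1)
  i=2: ✓ (rhs at j=2)
  i=3: ✓ (rhs at j=3)
  i=4: ✓ (rhs at j=4)
Positions where it holds: {0, 1, 2, 3, 4} → 5.

5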